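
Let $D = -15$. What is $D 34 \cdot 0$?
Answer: $0$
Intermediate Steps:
$D 34 \cdot 0 = \left(-15\right) 34 \cdot 0 = \left(-510\right) 0 = 0$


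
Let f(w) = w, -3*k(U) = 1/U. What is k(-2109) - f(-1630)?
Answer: 10313011/6327 ≈ 1630.0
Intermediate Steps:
k(U) = -1/(3*U)
k(-2109) - f(-1630) = -⅓/(-2109) - 1*(-1630) = -⅓*(-1/2109) + 1630 = 1/6327 + 1630 = 10313011/6327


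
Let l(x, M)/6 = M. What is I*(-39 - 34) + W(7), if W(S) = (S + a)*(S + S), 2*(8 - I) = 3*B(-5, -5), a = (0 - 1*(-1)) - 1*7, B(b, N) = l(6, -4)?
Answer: -3198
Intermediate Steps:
l(x, M) = 6*M
B(b, N) = -24 (B(b, N) = 6*(-4) = -24)
a = -6 (a = (0 + 1) - 7 = 1 - 7 = -6)
I = 44 (I = 8 - 3*(-24)/2 = 8 - ½*(-72) = 8 + 36 = 44)
W(S) = 2*S*(-6 + S) (W(S) = (S - 6)*(S + S) = (-6 + S)*(2*S) = 2*S*(-6 + S))
I*(-39 - 34) + W(7) = 44*(-39 - 34) + 2*7*(-6 + 7) = 44*(-73) + 2*7*1 = -3212 + 14 = -3198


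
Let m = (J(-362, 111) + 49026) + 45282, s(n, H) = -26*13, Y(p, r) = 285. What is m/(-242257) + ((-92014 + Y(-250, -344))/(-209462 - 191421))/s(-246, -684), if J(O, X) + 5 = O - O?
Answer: -12800132699915/32825448970678 ≈ -0.38995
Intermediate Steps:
J(O, X) = -5 (J(O, X) = -5 + (O - O) = -5 + 0 = -5)
s(n, H) = -338
m = 94303 (m = (-5 + 49026) + 45282 = 49021 + 45282 = 94303)
m/(-242257) + ((-92014 + Y(-250, -344))/(-209462 - 191421))/s(-246, -684) = 94303/(-242257) + ((-92014 + 285)/(-209462 - 191421))/(-338) = 94303*(-1/242257) - 91729/(-400883)*(-1/338) = -94303/242257 - 91729*(-1/400883)*(-1/338) = -94303/242257 + (91729/400883)*(-1/338) = -94303/242257 - 91729/135498454 = -12800132699915/32825448970678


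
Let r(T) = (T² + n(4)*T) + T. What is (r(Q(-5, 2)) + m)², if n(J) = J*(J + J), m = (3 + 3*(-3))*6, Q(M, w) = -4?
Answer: 23104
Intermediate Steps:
m = -36 (m = (3 - 9)*6 = -6*6 = -36)
n(J) = 2*J² (n(J) = J*(2*J) = 2*J²)
r(T) = T² + 33*T (r(T) = (T² + (2*4²)*T) + T = (T² + (2*16)*T) + T = (T² + 32*T) + T = T² + 33*T)
(r(Q(-5, 2)) + m)² = (-4*(33 - 4) - 36)² = (-4*29 - 36)² = (-116 - 36)² = (-152)² = 23104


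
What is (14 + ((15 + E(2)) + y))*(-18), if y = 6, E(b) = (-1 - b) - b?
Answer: -540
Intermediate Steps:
E(b) = -1 - 2*b
(14 + ((15 + E(2)) + y))*(-18) = (14 + ((15 + (-1 - 2*2)) + 6))*(-18) = (14 + ((15 + (-1 - 4)) + 6))*(-18) = (14 + ((15 - 5) + 6))*(-18) = (14 + (10 + 6))*(-18) = (14 + 16)*(-18) = 30*(-18) = -540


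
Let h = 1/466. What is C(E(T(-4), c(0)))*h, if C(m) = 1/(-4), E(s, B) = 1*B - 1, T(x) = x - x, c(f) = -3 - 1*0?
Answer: -1/1864 ≈ -0.00053648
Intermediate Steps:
c(f) = -3 (c(f) = -3 + 0 = -3)
T(x) = 0
E(s, B) = -1 + B (E(s, B) = B - 1 = -1 + B)
C(m) = -¼
h = 1/466 ≈ 0.0021459
C(E(T(-4), c(0)))*h = -¼*1/466 = -1/1864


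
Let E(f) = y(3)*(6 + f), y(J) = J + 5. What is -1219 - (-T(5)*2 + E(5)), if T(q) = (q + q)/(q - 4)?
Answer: -1287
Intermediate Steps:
y(J) = 5 + J
T(q) = 2*q/(-4 + q) (T(q) = (2*q)/(-4 + q) = 2*q/(-4 + q))
E(f) = 48 + 8*f (E(f) = (5 + 3)*(6 + f) = 8*(6 + f) = 48 + 8*f)
-1219 - (-T(5)*2 + E(5)) = -1219 - (-2*5/(-4 + 5)*2 + (48 + 8*5)) = -1219 - (-2*5/1*2 + (48 + 40)) = -1219 - (-2*5*2 + 88) = -1219 - (-1*10*2 + 88) = -1219 - (-10*2 + 88) = -1219 - (-20 + 88) = -1219 - 1*68 = -1219 - 68 = -1287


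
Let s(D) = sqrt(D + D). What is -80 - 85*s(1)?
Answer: -80 - 85*sqrt(2) ≈ -200.21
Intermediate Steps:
s(D) = sqrt(2)*sqrt(D) (s(D) = sqrt(2*D) = sqrt(2)*sqrt(D))
-80 - 85*s(1) = -80 - 85*sqrt(2)*sqrt(1) = -80 - 85*sqrt(2)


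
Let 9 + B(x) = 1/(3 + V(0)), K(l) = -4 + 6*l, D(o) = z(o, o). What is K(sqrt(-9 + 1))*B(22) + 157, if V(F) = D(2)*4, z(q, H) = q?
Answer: 2119/11 - 1176*I*sqrt(2)/11 ≈ 192.64 - 151.19*I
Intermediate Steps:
D(o) = o
V(F) = 8 (V(F) = 2*4 = 8)
B(x) = -98/11 (B(x) = -9 + 1/(3 + 8) = -9 + 1/11 = -98/11)
K(sqrt(-9 + 1))*B(22) + 157 = (-4 + 6*sqrt(-9 + 1))*(-98/11) + 157 = (-4 + 6*sqrt(-8))*(-98/11) + 157 = (-4 + 6*(2*I*sqrt(2)))*(-98/11) + 157 = (-4 + 12*I*sqrt(2))*(-98/11) + 157 = (392/11 - 1176*I*sqrt(2)/11) + 157 = 2119/11 - 1176*I*sqrt(2)/11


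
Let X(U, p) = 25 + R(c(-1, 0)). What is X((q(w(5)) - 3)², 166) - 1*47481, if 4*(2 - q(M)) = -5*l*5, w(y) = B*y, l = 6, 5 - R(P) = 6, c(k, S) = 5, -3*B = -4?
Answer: -47457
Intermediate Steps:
B = 4/3 (B = -⅓*(-4) = 4/3 ≈ 1.3333)
R(P) = -1 (R(P) = 5 - 1*6 = 5 - 6 = -1)
w(y) = 4*y/3
q(M) = 79/2 (q(M) = 2 - (-5*6)*5/4 = 2 - (-15)*5/2 = 2 - ¼*(-150) = 2 + 75/2 = 79/2)
X(U, p) = 24 (X(U, p) = 25 - 1 = 24)
X((q(w(5)) - 3)², 166) - 1*47481 = 24 - 1*47481 = 24 - 47481 = -47457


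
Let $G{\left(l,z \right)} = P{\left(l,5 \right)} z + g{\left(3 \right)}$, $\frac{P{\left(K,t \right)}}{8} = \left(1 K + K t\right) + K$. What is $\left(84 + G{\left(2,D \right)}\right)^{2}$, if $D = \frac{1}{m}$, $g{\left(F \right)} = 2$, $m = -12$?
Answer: $\frac{52900}{9} \approx 5877.8$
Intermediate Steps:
$D = - \frac{1}{12}$ ($D = \frac{1}{-12} = - \frac{1}{12} \approx -0.083333$)
$P{\left(K,t \right)} = 16 K + 8 K t$ ($P{\left(K,t \right)} = 8 \left(\left(1 K + K t\right) + K\right) = 8 \left(\left(K + K t\right) + K\right) = 8 \left(2 K + K t\right) = 16 K + 8 K t$)
$G{\left(l,z \right)} = 2 + 56 l z$ ($G{\left(l,z \right)} = 8 l \left(2 + 5\right) z + 2 = 8 l 7 z + 2 = 56 l z + 2 = 2 + 56 l z$)
$\left(84 + G{\left(2,D \right)}\right)^{2} = \left(84 + \left(2 + 56 \cdot 2 \left(- \frac{1}{12}\right)\right)\right)^{2} = \left(84 + \left(2 - \frac{28}{3}\right)\right)^{2} = \left(84 - \frac{22}{3}\right)^{2} = \left(\frac{230}{3}\right)^{2} = \frac{52900}{9}$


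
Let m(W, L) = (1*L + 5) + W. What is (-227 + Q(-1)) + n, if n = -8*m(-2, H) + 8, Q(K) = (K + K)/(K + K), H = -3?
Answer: -218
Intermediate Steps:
m(W, L) = 5 + L + W (m(W, L) = (L + 5) + W = (5 + L) + W = 5 + L + W)
Q(K) = 1 (Q(K) = (2*K)/((2*K)) = (2*K)*(1/(2*K)) = 1)
n = 8 (n = -8*(5 - 3 - 2) + 8 = -8*0 + 8 = 0 + 8 = 8)
(-227 + Q(-1)) + n = (-227 + 1) + 8 = -226 + 8 = -218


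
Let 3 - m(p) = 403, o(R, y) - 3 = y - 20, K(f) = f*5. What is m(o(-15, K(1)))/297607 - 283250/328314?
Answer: -42214254175/48854272299 ≈ -0.86409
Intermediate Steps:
K(f) = 5*f
o(R, y) = -17 + y (o(R, y) = 3 + (y - 20) = 3 + (-20 + y) = -17 + y)
m(p) = -400 (m(p) = 3 - 1*403 = 3 - 403 = -400)
m(o(-15, K(1)))/297607 - 283250/328314 = -400/297607 - 283250/328314 = -400*1/297607 - 283250*1/328314 = -400/297607 - 141625/164157 = -42214254175/48854272299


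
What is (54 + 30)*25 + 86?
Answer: 2186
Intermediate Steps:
(54 + 30)*25 + 86 = 84*25 + 86 = 2100 + 86 = 2186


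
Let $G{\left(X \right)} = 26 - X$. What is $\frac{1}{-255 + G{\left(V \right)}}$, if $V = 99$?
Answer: $- \frac{1}{328} \approx -0.0030488$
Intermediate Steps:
$\frac{1}{-255 + G{\left(V \right)}} = \frac{1}{-255 + \left(26 - 99\right)} = \frac{1}{-255 - 73} = \frac{1}{-328} = - \frac{1}{328}$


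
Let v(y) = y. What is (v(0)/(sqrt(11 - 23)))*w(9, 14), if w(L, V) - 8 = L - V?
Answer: 0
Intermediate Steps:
w(L, V) = 8 + L - V (w(L, V) = 8 + (L - V) = 8 + L - V)
(v(0)/(sqrt(11 - 23)))*w(9, 14) = (0/(sqrt(11 - 23)))*(8 + 9 - 1*14) = (0/(sqrt(-12)))*(8 + 9 - 14) = (0/((2*I*sqrt(3))))*3 = (0*(-I*sqrt(3)/6))*3 = 0*3 = 0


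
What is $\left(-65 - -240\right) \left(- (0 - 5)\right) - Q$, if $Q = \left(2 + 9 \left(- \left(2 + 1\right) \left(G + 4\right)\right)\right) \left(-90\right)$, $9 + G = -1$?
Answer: $15635$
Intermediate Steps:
$G = -10$ ($G = -9 - 1 = -10$)
$Q = -14760$ ($Q = \left(2 + 9 \left(- \left(2 + 1\right) \left(-10 + 4\right)\right)\right) \left(-90\right) = \left(2 + 9 \left(- 3 \left(-6\right)\right)\right) \left(-90\right) = \left(2 + 9 \left(\left(-1\right) \left(-18\right)\right)\right) \left(-90\right) = \left(2 + 9 \cdot 18\right) \left(-90\right) = \left(2 + 162\right) \left(-90\right) = 164 \left(-90\right) = -14760$)
$\left(-65 - -240\right) \left(- (0 - 5)\right) - Q = \left(-65 - -240\right) \left(- (0 - 5)\right) - -14760 = \left(-65 + 240\right) \left(\left(-1\right) \left(-5\right)\right) + 14760 = 175 \cdot 5 + 14760 = 875 + 14760 = 15635$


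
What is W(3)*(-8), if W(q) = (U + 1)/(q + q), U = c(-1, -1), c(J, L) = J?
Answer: 0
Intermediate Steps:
U = -1
W(q) = 0 (W(q) = (-1 + 1)/(q + q) = 0/((2*q)) = 0*(1/(2*q)) = 0)
W(3)*(-8) = 0*(-8) = 0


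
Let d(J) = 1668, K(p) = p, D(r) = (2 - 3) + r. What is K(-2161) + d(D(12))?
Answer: -493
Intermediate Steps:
D(r) = -1 + r
K(-2161) + d(D(12)) = -2161 + 1668 = -493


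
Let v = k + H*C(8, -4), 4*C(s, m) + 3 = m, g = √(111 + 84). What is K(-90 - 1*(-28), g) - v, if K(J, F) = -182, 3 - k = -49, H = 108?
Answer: -45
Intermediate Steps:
g = √195 ≈ 13.964
C(s, m) = -¾ + m/4
k = 52 (k = 3 - 1*(-49) = 3 + 49 = 52)
v = -137 (v = 52 + 108*(-¾ + (¼)*(-4)) = 52 + 108*(-¾ - 1) = 52 + 108*(-7/4) = 52 - 189 = -137)
K(-90 - 1*(-28), g) - v = -182 - 1*(-137) = -182 + 137 = -45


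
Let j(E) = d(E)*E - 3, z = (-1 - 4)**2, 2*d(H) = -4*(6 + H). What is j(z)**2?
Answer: 2411809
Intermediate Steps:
d(H) = -12 - 2*H (d(H) = (-4*(6 + H))/2 = (-24 - 4*H)/2 = -12 - 2*H)
z = 25 (z = (-5)**2 = 25)
j(E) = -3 + E*(-12 - 2*E) (j(E) = (-12 - 2*E)*E - 3 = E*(-12 - 2*E) - 3 = -3 + E*(-12 - 2*E))
j(z)**2 = (-3 - 2*25*(6 + 25))**2 = (-3 - 2*25*31)**2 = (-3 - 1550)**2 = (-1553)**2 = 2411809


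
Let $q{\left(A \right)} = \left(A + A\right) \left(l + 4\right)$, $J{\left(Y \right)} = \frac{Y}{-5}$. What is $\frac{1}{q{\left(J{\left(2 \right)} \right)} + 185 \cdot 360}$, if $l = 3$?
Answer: $\frac{5}{332972} \approx 1.5016 \cdot 10^{-5}$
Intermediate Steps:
$J{\left(Y \right)} = - \frac{Y}{5}$ ($J{\left(Y \right)} = Y \left(- \frac{1}{5}\right) = - \frac{Y}{5}$)
$q{\left(A \right)} = 14 A$ ($q{\left(A \right)} = \left(A + A\right) \left(3 + 4\right) = 2 A 7 = 14 A$)
$\frac{1}{q{\left(J{\left(2 \right)} \right)} + 185 \cdot 360} = \frac{1}{14 \left(\left(- \frac{1}{5}\right) 2\right) + 185 \cdot 360} = \frac{1}{14 \left(- \frac{2}{5}\right) + 66600} = \frac{1}{- \frac{28}{5} + 66600} = \frac{1}{\frac{332972}{5}} = \frac{5}{332972}$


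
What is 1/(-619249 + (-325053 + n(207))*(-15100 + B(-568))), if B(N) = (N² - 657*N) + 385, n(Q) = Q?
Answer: -1/221248357159 ≈ -4.5198e-12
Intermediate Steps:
B(N) = 385 + N² - 657*N
1/(-619249 + (-325053 + n(207))*(-15100 + B(-568))) = 1/(-619249 + (-325053 + 207)*(-15100 + (385 + (-568)² - 657*(-568)))) = 1/(-619249 - 324846*(-15100 + (385 + 322624 + 373176))) = 1/(-619249 - 324846*(-15100 + 696185)) = 1/(-619249 - 324846*681085) = 1/(-619249 - 221247737910) = 1/(-221248357159) = -1/221248357159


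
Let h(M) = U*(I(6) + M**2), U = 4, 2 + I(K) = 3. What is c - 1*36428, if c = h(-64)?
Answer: -20040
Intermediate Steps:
I(K) = 1 (I(K) = -2 + 3 = 1)
h(M) = 4 + 4*M**2 (h(M) = 4*(1 + M**2) = 4 + 4*M**2)
c = 16388 (c = 4 + 4*(-64)**2 = 4 + 4*4096 = 4 + 16384 = 16388)
c - 1*36428 = 16388 - 1*36428 = 16388 - 36428 = -20040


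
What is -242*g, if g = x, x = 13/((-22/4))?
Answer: 572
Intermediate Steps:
x = -26/11 (x = 13/((-22*1/4)) = 13/(-11/2) = 13*(-2/11) = -26/11 ≈ -2.3636)
g = -26/11 ≈ -2.3636
-242*g = -242*(-26/11) = 572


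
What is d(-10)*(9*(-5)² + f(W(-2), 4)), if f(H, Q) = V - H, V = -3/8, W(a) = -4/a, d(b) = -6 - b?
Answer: 1781/2 ≈ 890.50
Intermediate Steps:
V = -3/8 (V = -3*⅛ = -3/8 ≈ -0.37500)
f(H, Q) = -3/8 - H
d(-10)*(9*(-5)² + f(W(-2), 4)) = (-6 - 1*(-10))*(9*(-5)² + (-3/8 - (-4)/(-2))) = (-6 + 10)*(9*25 + (-3/8 - (-4)*(-1)/2)) = 4*(225 + (-3/8 - 1*2)) = 4*(225 + (-3/8 - 2)) = 4*(225 - 19/8) = 4*(1781/8) = 1781/2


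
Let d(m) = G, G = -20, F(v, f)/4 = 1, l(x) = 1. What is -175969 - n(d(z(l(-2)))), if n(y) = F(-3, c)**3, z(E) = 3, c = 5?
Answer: -176033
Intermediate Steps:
F(v, f) = 4 (F(v, f) = 4*1 = 4)
d(m) = -20
n(y) = 64 (n(y) = 4**3 = 64)
-175969 - n(d(z(l(-2)))) = -175969 - 1*64 = -175969 - 64 = -176033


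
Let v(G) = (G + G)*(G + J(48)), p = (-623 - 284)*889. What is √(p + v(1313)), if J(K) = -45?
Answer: √2523445 ≈ 1588.5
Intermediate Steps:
p = -806323 (p = -907*889 = -806323)
v(G) = 2*G*(-45 + G) (v(G) = (G + G)*(G - 45) = (2*G)*(-45 + G) = 2*G*(-45 + G))
√(p + v(1313)) = √(-806323 + 2*1313*(-45 + 1313)) = √(-806323 + 2*1313*1268) = √(-806323 + 3329768) = √2523445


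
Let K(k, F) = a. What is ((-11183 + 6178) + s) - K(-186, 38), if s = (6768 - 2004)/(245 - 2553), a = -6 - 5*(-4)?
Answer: -2897154/577 ≈ -5021.1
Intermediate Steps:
a = 14 (a = -6 + 20 = 14)
K(k, F) = 14
s = -1191/577 (s = 4764/(-2308) = 4764*(-1/2308) = -1191/577 ≈ -2.0641)
((-11183 + 6178) + s) - K(-186, 38) = ((-11183 + 6178) - 1191/577) - 1*14 = (-5005 - 1191/577) - 14 = -2889076/577 - 14 = -2897154/577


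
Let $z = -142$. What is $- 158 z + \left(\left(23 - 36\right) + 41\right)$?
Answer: $22464$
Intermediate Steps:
$- 158 z + \left(\left(23 - 36\right) + 41\right) = \left(-158\right) \left(-142\right) + \left(\left(23 - 36\right) + 41\right) = 22436 + \left(-13 + 41\right) = 22436 + 28 = 22464$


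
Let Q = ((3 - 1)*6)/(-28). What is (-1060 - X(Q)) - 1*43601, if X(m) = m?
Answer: -312624/7 ≈ -44661.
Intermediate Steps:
Q = -3/7 (Q = (2*6)*(-1/28) = 12*(-1/28) = -3/7 ≈ -0.42857)
(-1060 - X(Q)) - 1*43601 = (-1060 - 1*(-3/7)) - 1*43601 = (-1060 + 3/7) - 43601 = -7417/7 - 43601 = -312624/7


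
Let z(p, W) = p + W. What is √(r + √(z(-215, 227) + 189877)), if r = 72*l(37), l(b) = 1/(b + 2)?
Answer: √(312 + 169*√189889)/13 ≈ 20.919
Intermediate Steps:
l(b) = 1/(2 + b)
r = 24/13 (r = 72/(2 + 37) = 72/39 = 72*(1/39) = 24/13 ≈ 1.8462)
z(p, W) = W + p
√(r + √(z(-215, 227) + 189877)) = √(24/13 + √((227 - 215) + 189877)) = √(24/13 + √(12 + 189877)) = √(24/13 + √189889)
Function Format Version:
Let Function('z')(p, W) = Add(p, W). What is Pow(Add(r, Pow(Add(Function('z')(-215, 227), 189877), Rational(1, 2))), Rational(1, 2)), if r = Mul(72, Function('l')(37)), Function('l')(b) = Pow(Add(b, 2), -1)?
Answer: Mul(Rational(1, 13), Pow(Add(312, Mul(169, Pow(189889, Rational(1, 2)))), Rational(1, 2))) ≈ 20.919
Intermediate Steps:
Function('l')(b) = Pow(Add(2, b), -1)
r = Rational(24, 13) (r = Mul(72, Pow(Add(2, 37), -1)) = Mul(72, Pow(39, -1)) = Mul(72, Rational(1, 39)) = Rational(24, 13) ≈ 1.8462)
Function('z')(p, W) = Add(W, p)
Pow(Add(r, Pow(Add(Function('z')(-215, 227), 189877), Rational(1, 2))), Rational(1, 2)) = Pow(Add(Rational(24, 13), Pow(Add(Add(227, -215), 189877), Rational(1, 2))), Rational(1, 2)) = Pow(Add(Rational(24, 13), Pow(Add(12, 189877), Rational(1, 2))), Rational(1, 2)) = Pow(Add(Rational(24, 13), Pow(189889, Rational(1, 2))), Rational(1, 2))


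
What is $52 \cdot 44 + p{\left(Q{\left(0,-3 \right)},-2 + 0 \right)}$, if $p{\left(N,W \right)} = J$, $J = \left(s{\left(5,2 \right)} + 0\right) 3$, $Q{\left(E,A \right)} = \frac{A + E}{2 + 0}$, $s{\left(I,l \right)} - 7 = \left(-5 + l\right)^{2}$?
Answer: $2336$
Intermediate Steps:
$s{\left(I,l \right)} = 7 + \left(-5 + l\right)^{2}$
$Q{\left(E,A \right)} = \frac{A}{2} + \frac{E}{2}$ ($Q{\left(E,A \right)} = \frac{A + E}{2} = \left(A + E\right) \frac{1}{2} = \frac{A}{2} + \frac{E}{2}$)
$J = 48$ ($J = \left(\left(7 + \left(-5 + 2\right)^{2}\right) + 0\right) 3 = \left(\left(7 + \left(-3\right)^{2}\right) + 0\right) 3 = \left(\left(7 + 9\right) + 0\right) 3 = \left(16 + 0\right) 3 = 16 \cdot 3 = 48$)
$p{\left(N,W \right)} = 48$
$52 \cdot 44 + p{\left(Q{\left(0,-3 \right)},-2 + 0 \right)} = 52 \cdot 44 + 48 = 2288 + 48 = 2336$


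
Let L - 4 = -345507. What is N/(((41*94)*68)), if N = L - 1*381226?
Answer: -726729/262072 ≈ -2.7730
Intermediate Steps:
L = -345503 (L = 4 - 345507 = -345503)
N = -726729 (N = -345503 - 1*381226 = -345503 - 381226 = -726729)
N/(((41*94)*68)) = -726729/((41*94)*68) = -726729/(3854*68) = -726729/262072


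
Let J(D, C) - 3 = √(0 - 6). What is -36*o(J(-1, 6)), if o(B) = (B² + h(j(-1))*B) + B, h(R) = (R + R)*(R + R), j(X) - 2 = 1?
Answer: -4104 - 1548*I*√6 ≈ -4104.0 - 3791.8*I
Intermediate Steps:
j(X) = 3 (j(X) = 2 + 1 = 3)
J(D, C) = 3 + I*√6 (J(D, C) = 3 + √(0 - 6) = 3 + √(-6) = 3 + I*√6)
h(R) = 4*R² (h(R) = (2*R)*(2*R) = 4*R²)
o(B) = B² + 37*B (o(B) = (B² + (4*3²)*B) + B = (B² + (4*9)*B) + B = (B² + 36*B) + B = B² + 37*B)
-36*o(J(-1, 6)) = -36*(3 + I*√6)*(37 + (3 + I*√6)) = -36*(3 + I*√6)*(40 + I*√6)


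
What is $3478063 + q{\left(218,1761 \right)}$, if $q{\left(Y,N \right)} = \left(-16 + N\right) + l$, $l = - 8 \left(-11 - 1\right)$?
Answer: $3479904$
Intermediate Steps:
$l = 96$ ($l = \left(-8\right) \left(-12\right) = 96$)
$q{\left(Y,N \right)} = 80 + N$ ($q{\left(Y,N \right)} = \left(-16 + N\right) + 96 = 80 + N$)
$3478063 + q{\left(218,1761 \right)} = 3478063 + \left(80 + 1761\right) = 3478063 + 1841 = 3479904$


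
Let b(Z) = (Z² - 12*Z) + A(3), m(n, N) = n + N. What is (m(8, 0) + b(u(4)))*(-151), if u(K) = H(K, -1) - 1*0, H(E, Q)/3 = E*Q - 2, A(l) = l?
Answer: -83201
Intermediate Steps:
m(n, N) = N + n
H(E, Q) = -6 + 3*E*Q (H(E, Q) = 3*(E*Q - 2) = 3*(-2 + E*Q) = -6 + 3*E*Q)
u(K) = -6 - 3*K (u(K) = (-6 + 3*K*(-1)) - 1*0 = (-6 - 3*K) + 0 = -6 - 3*K)
b(Z) = 3 + Z² - 12*Z (b(Z) = (Z² - 12*Z) + 3 = 3 + Z² - 12*Z)
(m(8, 0) + b(u(4)))*(-151) = ((0 + 8) + (3 + (-6 - 3*4)² - 12*(-6 - 3*4)))*(-151) = (8 + (3 + (-6 - 12)² - 12*(-6 - 12)))*(-151) = (8 + (3 + (-18)² - 12*(-18)))*(-151) = (8 + (3 + 324 + 216))*(-151) = (8 + 543)*(-151) = 551*(-151) = -83201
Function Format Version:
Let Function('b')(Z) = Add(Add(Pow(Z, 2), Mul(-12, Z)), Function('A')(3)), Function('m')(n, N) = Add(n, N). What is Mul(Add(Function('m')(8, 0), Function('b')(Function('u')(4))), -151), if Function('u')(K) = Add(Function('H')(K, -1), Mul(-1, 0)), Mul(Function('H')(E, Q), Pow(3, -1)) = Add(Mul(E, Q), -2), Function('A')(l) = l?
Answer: -83201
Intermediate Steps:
Function('m')(n, N) = Add(N, n)
Function('H')(E, Q) = Add(-6, Mul(3, E, Q)) (Function('H')(E, Q) = Mul(3, Add(Mul(E, Q), -2)) = Mul(3, Add(-2, Mul(E, Q))) = Add(-6, Mul(3, E, Q)))
Function('u')(K) = Add(-6, Mul(-3, K)) (Function('u')(K) = Add(Add(-6, Mul(3, K, -1)), Mul(-1, 0)) = Add(Add(-6, Mul(-3, K)), 0) = Add(-6, Mul(-3, K)))
Function('b')(Z) = Add(3, Pow(Z, 2), Mul(-12, Z)) (Function('b')(Z) = Add(Add(Pow(Z, 2), Mul(-12, Z)), 3) = Add(3, Pow(Z, 2), Mul(-12, Z)))
Mul(Add(Function('m')(8, 0), Function('b')(Function('u')(4))), -151) = Mul(Add(Add(0, 8), Add(3, Pow(Add(-6, Mul(-3, 4)), 2), Mul(-12, Add(-6, Mul(-3, 4))))), -151) = Mul(Add(8, Add(3, Pow(Add(-6, -12), 2), Mul(-12, Add(-6, -12)))), -151) = Mul(Add(8, Add(3, Pow(-18, 2), Mul(-12, -18))), -151) = Mul(Add(8, Add(3, 324, 216)), -151) = Mul(Add(8, 543), -151) = Mul(551, -151) = -83201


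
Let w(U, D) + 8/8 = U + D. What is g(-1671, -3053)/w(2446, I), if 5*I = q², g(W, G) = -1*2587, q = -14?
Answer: -12935/12421 ≈ -1.0414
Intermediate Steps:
g(W, G) = -2587
I = 196/5 (I = (⅕)*(-14)² = (⅕)*196 = 196/5 ≈ 39.200)
w(U, D) = -1 + D + U (w(U, D) = -1 + (U + D) = -1 + (D + U) = -1 + D + U)
g(-1671, -3053)/w(2446, I) = -2587/(-1 + 196/5 + 2446) = -2587/12421/5 = -2587*5/12421 = -12935/12421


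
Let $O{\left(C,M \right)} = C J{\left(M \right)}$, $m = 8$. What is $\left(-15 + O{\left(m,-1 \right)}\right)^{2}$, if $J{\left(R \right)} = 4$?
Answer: $289$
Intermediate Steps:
$O{\left(C,M \right)} = 4 C$ ($O{\left(C,M \right)} = C 4 = 4 C$)
$\left(-15 + O{\left(m,-1 \right)}\right)^{2} = \left(-15 + 4 \cdot 8\right)^{2} = \left(-15 + 32\right)^{2} = 17^{2} = 289$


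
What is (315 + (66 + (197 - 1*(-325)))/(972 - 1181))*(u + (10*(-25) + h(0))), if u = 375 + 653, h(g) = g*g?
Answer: 50762166/209 ≈ 2.4288e+5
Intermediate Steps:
h(g) = g**2
u = 1028
(315 + (66 + (197 - 1*(-325)))/(972 - 1181))*(u + (10*(-25) + h(0))) = (315 + (66 + (197 - 1*(-325)))/(972 - 1181))*(1028 + (10*(-25) + 0**2)) = (315 + (66 + (197 + 325))/(-209))*(1028 + (-250 + 0)) = (315 + (66 + 522)*(-1/209))*(1028 - 250) = (315 + 588*(-1/209))*778 = (315 - 588/209)*778 = (65247/209)*778 = 50762166/209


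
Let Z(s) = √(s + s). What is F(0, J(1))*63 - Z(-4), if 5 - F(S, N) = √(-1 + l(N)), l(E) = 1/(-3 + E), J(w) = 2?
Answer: 315 - 65*I*√2 ≈ 315.0 - 91.924*I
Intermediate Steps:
Z(s) = √2*√s (Z(s) = √(2*s) = √2*√s)
F(S, N) = 5 - √(-1 + 1/(-3 + N))
F(0, J(1))*63 - Z(-4) = (5 - √(-(-4 + 2)/(-3 + 2)))*63 - √2*√(-4) = (5 - √(-1*(-2)/(-1)))*63 - √2*2*I = (5 - √(-1*(-1)*(-2)))*63 - 2*I*√2 = (5 - √(-2))*63 - 2*I*√2 = (5 - I*√2)*63 - 2*I*√2 = (315 - 63*I*√2) - 2*I*√2 = 315 - 65*I*√2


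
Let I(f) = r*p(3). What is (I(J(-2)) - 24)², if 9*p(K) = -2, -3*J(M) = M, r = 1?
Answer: 47524/81 ≈ 586.72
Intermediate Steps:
J(M) = -M/3
p(K) = -2/9 (p(K) = (⅑)*(-2) = -2/9)
I(f) = -2/9 (I(f) = 1*(-2/9) = -2/9)
(I(J(-2)) - 24)² = (-2/9 - 24)² = (-218/9)² = 47524/81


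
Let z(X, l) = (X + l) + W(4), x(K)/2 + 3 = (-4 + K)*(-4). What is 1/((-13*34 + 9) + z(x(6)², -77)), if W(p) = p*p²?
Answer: 1/38 ≈ 0.026316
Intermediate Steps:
x(K) = 26 - 8*K (x(K) = -6 + 2*((-4 + K)*(-4)) = -6 + 2*(16 - 4*K) = -6 + (32 - 8*K) = 26 - 8*K)
W(p) = p³
z(X, l) = 64 + X + l (z(X, l) = (X + l) + 4³ = (X + l) + 64 = 64 + X + l)
1/((-13*34 + 9) + z(x(6)², -77)) = 1/((-13*34 + 9) + (64 + (26 - 8*6)² - 77)) = 1/((-442 + 9) + (64 + (26 - 48)² - 77)) = 1/(-433 + (64 + (-22)² - 77)) = 1/(-433 + (64 + 484 - 77)) = 1/(-433 + 471) = 1/38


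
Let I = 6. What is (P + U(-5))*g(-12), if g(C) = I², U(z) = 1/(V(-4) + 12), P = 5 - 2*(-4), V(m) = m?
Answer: 945/2 ≈ 472.50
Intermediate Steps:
P = 13 (P = 5 + 8 = 13)
U(z) = ⅛ (U(z) = 1/(-4 + 12) = 1/8 = ⅛)
g(C) = 36 (g(C) = 6² = 36)
(P + U(-5))*g(-12) = (13 + ⅛)*36 = (105/8)*36 = 945/2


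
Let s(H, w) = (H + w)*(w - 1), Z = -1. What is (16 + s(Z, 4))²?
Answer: 625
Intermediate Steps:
s(H, w) = (-1 + w)*(H + w) (s(H, w) = (H + w)*(-1 + w) = (-1 + w)*(H + w))
(16 + s(Z, 4))² = (16 + (4² - 1*(-1) - 1*4 - 1*4))² = (16 + (16 + 1 - 4 - 4))² = (16 + 9)² = 25² = 625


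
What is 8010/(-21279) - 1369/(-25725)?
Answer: -58975433/182467425 ≈ -0.32321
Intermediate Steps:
8010/(-21279) - 1369/(-25725) = 8010*(-1/21279) - 1369*(-1/25725) = -2670/7093 + 1369/25725 = -58975433/182467425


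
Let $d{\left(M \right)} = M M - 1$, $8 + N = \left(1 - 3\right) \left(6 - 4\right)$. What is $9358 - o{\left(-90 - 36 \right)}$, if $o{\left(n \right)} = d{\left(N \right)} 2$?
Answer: $9072$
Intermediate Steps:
$N = -12$ ($N = -8 + \left(1 - 3\right) \left(6 - 4\right) = -8 - 4 = -12$)
$d{\left(M \right)} = -1 + M^{2}$ ($d{\left(M \right)} = M^{2} - 1 = -1 + M^{2}$)
$o{\left(n \right)} = 286$ ($o{\left(n \right)} = \left(-1 + \left(-12\right)^{2}\right) 2 = \left(-1 + 144\right) 2 = 143 \cdot 2 = 286$)
$9358 - o{\left(-90 - 36 \right)} = 9358 - 286 = 9072$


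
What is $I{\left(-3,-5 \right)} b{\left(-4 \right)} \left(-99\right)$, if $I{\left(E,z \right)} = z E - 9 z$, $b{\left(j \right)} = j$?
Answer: $23760$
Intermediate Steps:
$I{\left(E,z \right)} = - 9 z + E z$ ($I{\left(E,z \right)} = E z - 9 z = - 9 z + E z$)
$I{\left(-3,-5 \right)} b{\left(-4 \right)} \left(-99\right) = - 5 \left(-9 - 3\right) \left(-4\right) \left(-99\right) = \left(-5\right) \left(-12\right) \left(-4\right) \left(-99\right) = 60 \left(-4\right) \left(-99\right) = \left(-240\right) \left(-99\right) = 23760$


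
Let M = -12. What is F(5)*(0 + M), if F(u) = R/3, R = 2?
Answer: -8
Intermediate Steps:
F(u) = ⅔ (F(u) = 2/3 = 2*(⅓) = ⅔)
F(5)*(0 + M) = 2*(0 - 12)/3 = (⅔)*(-12) = -8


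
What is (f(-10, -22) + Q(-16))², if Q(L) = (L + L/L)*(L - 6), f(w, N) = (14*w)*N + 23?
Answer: 11785489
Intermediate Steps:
f(w, N) = 23 + 14*N*w (f(w, N) = 14*N*w + 23 = 23 + 14*N*w)
Q(L) = (1 + L)*(-6 + L) (Q(L) = (L + 1)*(-6 + L) = (1 + L)*(-6 + L))
(f(-10, -22) + Q(-16))² = ((23 + 14*(-22)*(-10)) + (-6 + (-16)² - 5*(-16)))² = ((23 + 3080) + (-6 + 256 + 80))² = (3103 + 330)² = 3433² = 11785489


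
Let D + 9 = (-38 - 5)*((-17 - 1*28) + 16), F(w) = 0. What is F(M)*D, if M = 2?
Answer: 0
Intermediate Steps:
D = 1238 (D = -9 + (-38 - 5)*((-17 - 1*28) + 16) = -9 - 43*((-17 - 28) + 16) = -9 - 43*(-45 + 16) = -9 - 43*(-29) = -9 + 1247 = 1238)
F(M)*D = 0*1238 = 0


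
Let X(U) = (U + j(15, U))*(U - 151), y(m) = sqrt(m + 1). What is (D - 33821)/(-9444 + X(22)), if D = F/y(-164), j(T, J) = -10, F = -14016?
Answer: 33821/10992 - 292*I*sqrt(163)/37327 ≈ 3.0769 - 0.099874*I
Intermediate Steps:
y(m) = sqrt(1 + m)
D = 14016*I*sqrt(163)/163 (D = -14016/sqrt(1 - 164) = -14016*(-I*sqrt(163)/163) = -(-14016)*I*sqrt(163)/163 = 14016*I*sqrt(163)/163 ≈ 1097.8*I)
X(U) = (-151 + U)*(-10 + U) (X(U) = (U - 10)*(U - 151) = (-10 + U)*(-151 + U) = (-151 + U)*(-10 + U))
(D - 33821)/(-9444 + X(22)) = (14016*I*sqrt(163)/163 - 33821)/(-9444 + (1510 + 22**2 - 161*22)) = (-33821 + 14016*I*sqrt(163)/163)/(-9444 + (1510 + 484 - 3542)) = (-33821 + 14016*I*sqrt(163)/163)/(-9444 - 1548) = (-33821 + 14016*I*sqrt(163)/163)/(-10992) = (-33821 + 14016*I*sqrt(163)/163)*(-1/10992) = 33821/10992 - 292*I*sqrt(163)/37327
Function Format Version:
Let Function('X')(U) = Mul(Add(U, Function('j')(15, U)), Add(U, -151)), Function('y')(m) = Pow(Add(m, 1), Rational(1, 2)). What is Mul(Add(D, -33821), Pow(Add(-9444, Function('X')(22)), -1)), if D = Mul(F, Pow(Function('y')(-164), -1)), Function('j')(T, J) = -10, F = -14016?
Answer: Add(Rational(33821, 10992), Mul(Rational(-292, 37327), I, Pow(163, Rational(1, 2)))) ≈ Add(3.0769, Mul(-0.099874, I))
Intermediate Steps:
Function('y')(m) = Pow(Add(1, m), Rational(1, 2))
D = Mul(Rational(14016, 163), I, Pow(163, Rational(1, 2))) (D = Mul(-14016, Pow(Pow(Add(1, -164), Rational(1, 2)), -1)) = Mul(-14016, Pow(Pow(-163, Rational(1, 2)), -1)) = Mul(-14016, Pow(Mul(I, Pow(163, Rational(1, 2))), -1)) = Mul(-14016, Mul(Rational(-1, 163), I, Pow(163, Rational(1, 2)))) = Mul(Rational(14016, 163), I, Pow(163, Rational(1, 2))) ≈ Mul(1097.8, I))
Function('X')(U) = Mul(Add(-151, U), Add(-10, U)) (Function('X')(U) = Mul(Add(U, -10), Add(U, -151)) = Mul(Add(-10, U), Add(-151, U)) = Mul(Add(-151, U), Add(-10, U)))
Mul(Add(D, -33821), Pow(Add(-9444, Function('X')(22)), -1)) = Mul(Add(Mul(Rational(14016, 163), I, Pow(163, Rational(1, 2))), -33821), Pow(Add(-9444, Add(1510, Pow(22, 2), Mul(-161, 22))), -1)) = Mul(Add(-33821, Mul(Rational(14016, 163), I, Pow(163, Rational(1, 2)))), Pow(Add(-9444, Add(1510, 484, -3542)), -1)) = Mul(Add(-33821, Mul(Rational(14016, 163), I, Pow(163, Rational(1, 2)))), Pow(Add(-9444, -1548), -1)) = Mul(Add(-33821, Mul(Rational(14016, 163), I, Pow(163, Rational(1, 2)))), Pow(-10992, -1)) = Mul(Add(-33821, Mul(Rational(14016, 163), I, Pow(163, Rational(1, 2)))), Rational(-1, 10992)) = Add(Rational(33821, 10992), Mul(Rational(-292, 37327), I, Pow(163, Rational(1, 2))))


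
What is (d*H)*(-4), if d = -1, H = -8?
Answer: -32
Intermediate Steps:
(d*H)*(-4) = -1*(-8)*(-4) = 8*(-4) = -32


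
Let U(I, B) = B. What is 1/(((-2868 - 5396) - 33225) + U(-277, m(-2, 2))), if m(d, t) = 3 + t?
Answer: -1/41484 ≈ -2.4106e-5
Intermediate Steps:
1/(((-2868 - 5396) - 33225) + U(-277, m(-2, 2))) = 1/(((-2868 - 5396) - 33225) + (3 + 2)) = 1/((-8264 - 33225) + 5) = 1/(-41489 + 5) = 1/(-41484) = -1/41484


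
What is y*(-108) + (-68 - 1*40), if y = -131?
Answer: 14040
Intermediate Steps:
y*(-108) + (-68 - 1*40) = -131*(-108) + (-68 - 1*40) = 14148 + (-68 - 40) = 14148 - 108 = 14040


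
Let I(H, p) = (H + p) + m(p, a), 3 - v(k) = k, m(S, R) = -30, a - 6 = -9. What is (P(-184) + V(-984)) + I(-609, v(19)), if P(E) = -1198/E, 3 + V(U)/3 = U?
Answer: -332073/92 ≈ -3609.5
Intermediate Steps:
a = -3 (a = 6 - 9 = -3)
v(k) = 3 - k
I(H, p) = -30 + H + p (I(H, p) = (H + p) - 30 = -30 + H + p)
V(U) = -9 + 3*U
(P(-184) + V(-984)) + I(-609, v(19)) = (-1198/(-184) + (-9 + 3*(-984))) + (-30 - 609 + (3 - 1*19)) = (-1198*(-1/184) + (-9 - 2952)) + (-30 - 609 + (3 - 19)) = (599/92 - 2961) + (-30 - 609 - 16) = -271813/92 - 655 = -332073/92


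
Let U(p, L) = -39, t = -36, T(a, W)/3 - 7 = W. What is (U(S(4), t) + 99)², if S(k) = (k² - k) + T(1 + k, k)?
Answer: 3600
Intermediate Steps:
T(a, W) = 21 + 3*W
S(k) = 21 + k² + 2*k (S(k) = (k² - k) + (21 + 3*k) = 21 + k² + 2*k)
(U(S(4), t) + 99)² = (-39 + 99)² = 60² = 3600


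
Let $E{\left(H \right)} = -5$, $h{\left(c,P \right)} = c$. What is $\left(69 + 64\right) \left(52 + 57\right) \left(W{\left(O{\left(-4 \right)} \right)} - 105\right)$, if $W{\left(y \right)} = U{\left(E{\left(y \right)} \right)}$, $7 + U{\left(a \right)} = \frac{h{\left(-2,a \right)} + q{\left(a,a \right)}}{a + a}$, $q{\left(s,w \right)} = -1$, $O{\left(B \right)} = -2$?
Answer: $- \frac{16193149}{10} \approx -1.6193 \cdot 10^{6}$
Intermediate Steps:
$U{\left(a \right)} = -7 - \frac{3}{2 a}$ ($U{\left(a \right)} = -7 + \frac{-2 - 1}{a + a} = -7 - \frac{3}{2 a}$)
$W{\left(y \right)} = - \frac{67}{10}$ ($W{\left(y \right)} = -7 - \frac{3}{2 \left(-5\right)} = -7 - - \frac{3}{10} = -7 + \frac{3}{10} = - \frac{67}{10}$)
$\left(69 + 64\right) \left(52 + 57\right) \left(W{\left(O{\left(-4 \right)} \right)} - 105\right) = \left(69 + 64\right) \left(52 + 57\right) \left(- \frac{67}{10} - 105\right) = 133 \cdot 109 \left(- \frac{1117}{10}\right) = 14497 \left(- \frac{1117}{10}\right) = - \frac{16193149}{10}$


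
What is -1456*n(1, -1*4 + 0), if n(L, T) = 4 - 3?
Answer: -1456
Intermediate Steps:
n(L, T) = 1
-1456*n(1, -1*4 + 0) = -1456*1 = -1456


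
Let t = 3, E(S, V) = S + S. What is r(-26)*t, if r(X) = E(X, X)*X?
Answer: 4056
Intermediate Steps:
E(S, V) = 2*S
r(X) = 2*X² (r(X) = (2*X)*X = 2*X²)
r(-26)*t = (2*(-26)²)*3 = (2*676)*3 = 1352*3 = 4056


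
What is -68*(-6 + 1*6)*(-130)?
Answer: 0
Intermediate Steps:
-68*(-6 + 1*6)*(-130) = -68*(-6 + 6)*(-130) = -68*0*(-130) = -0*(-130) = -1*0 = 0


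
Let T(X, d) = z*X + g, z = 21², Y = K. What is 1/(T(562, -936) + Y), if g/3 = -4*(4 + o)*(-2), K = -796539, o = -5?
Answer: -1/548721 ≈ -1.8224e-6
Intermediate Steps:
Y = -796539
z = 441
g = -24 (g = 3*(-4*(4 - 5)*(-2)) = 3*(-4*(-1)*(-2)) = 3*(4*(-2)) = 3*(-8) = -24)
T(X, d) = -24 + 441*X (T(X, d) = 441*X - 24 = -24 + 441*X)
1/(T(562, -936) + Y) = 1/((-24 + 441*562) - 796539) = 1/((-24 + 247842) - 796539) = 1/(247818 - 796539) = 1/(-548721) = -1/548721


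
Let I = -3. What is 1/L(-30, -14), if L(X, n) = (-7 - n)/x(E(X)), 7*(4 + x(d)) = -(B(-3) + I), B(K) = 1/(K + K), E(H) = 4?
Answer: -149/294 ≈ -0.50680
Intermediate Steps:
B(K) = 1/(2*K)
x(d) = -149/42 (x(d) = -4 + (-((1/2)/(-3) - 3))/7 = -4 + (-((1/2)*(-1/3) - 3))/7 = -4 + (-(-1/6 - 3))/7 = -4 + (-1*(-19/6))/7 = -4 + (1/7)*(19/6) = -4 + 19/42 = -149/42)
L(X, n) = 294/149 + 42*n/149 (L(X, n) = (-7 - n)/(-149/42) = (-7 - n)*(-42/149) = 294/149 + 42*n/149)
1/L(-30, -14) = 1/(294/149 + (42/149)*(-14)) = 1/(294/149 - 588/149) = 1/(-294/149) = -149/294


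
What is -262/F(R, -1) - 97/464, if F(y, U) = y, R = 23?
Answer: -123799/10672 ≈ -11.600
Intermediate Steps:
-262/F(R, -1) - 97/464 = -262/23 - 97/464 = -123799/10672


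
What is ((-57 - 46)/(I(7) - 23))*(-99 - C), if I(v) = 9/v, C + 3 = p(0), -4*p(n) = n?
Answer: -8652/19 ≈ -455.37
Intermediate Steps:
p(n) = -n/4
C = -3 (C = -3 - ¼*0 = -3 + 0 = -3)
((-57 - 46)/(I(7) - 23))*(-99 - C) = ((-57 - 46)/(9/7 - 23))*(-99 - 1*(-3)) = (-103/(9*(⅐) - 23))*(-99 + 3) = -103/(9/7 - 23)*(-96) = -103/(-152/7)*(-96) = -103*(-7/152)*(-96) = (721/152)*(-96) = -8652/19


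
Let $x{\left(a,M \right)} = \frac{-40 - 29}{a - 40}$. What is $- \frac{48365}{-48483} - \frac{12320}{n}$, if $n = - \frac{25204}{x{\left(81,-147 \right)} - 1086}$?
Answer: $- \frac{6646771443335}{12525146703} \approx -530.67$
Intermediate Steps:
$x{\left(a,M \right)} = - \frac{69}{-40 + a}$
$n = \frac{1033364}{44595}$ ($n = - \frac{25204}{- \frac{69}{-40 + 81} - 1086} = - \frac{25204}{- \frac{69}{41} - 1086} = - \frac{25204}{- \frac{44595}{41}} = \left(-25204\right) \left(- \frac{41}{44595}\right) = \frac{1033364}{44595} \approx 23.172$)
$- \frac{48365}{-48483} - \frac{12320}{n} = - \frac{48365}{-48483} - \frac{12320}{\frac{1033364}{44595}} = \left(-48365\right) \left(- \frac{1}{48483}\right) - \frac{137352600}{258341} = \frac{48365}{48483} - \frac{137352600}{258341} = - \frac{6646771443335}{12525146703}$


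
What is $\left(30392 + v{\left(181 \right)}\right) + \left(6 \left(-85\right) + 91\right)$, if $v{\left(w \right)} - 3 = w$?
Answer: $30157$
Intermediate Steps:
$v{\left(w \right)} = 3 + w$
$\left(30392 + v{\left(181 \right)}\right) + \left(6 \left(-85\right) + 91\right) = \left(30392 + \left(3 + 181\right)\right) + \left(6 \left(-85\right) + 91\right) = \left(30392 + 184\right) + \left(-510 + 91\right) = 30576 - 419 = 30157$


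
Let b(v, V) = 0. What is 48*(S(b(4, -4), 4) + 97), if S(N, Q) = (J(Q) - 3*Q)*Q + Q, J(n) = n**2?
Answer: 5616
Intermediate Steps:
S(N, Q) = Q + Q*(Q**2 - 3*Q) (S(N, Q) = (Q**2 - 3*Q)*Q + Q = Q*(Q**2 - 3*Q) + Q = Q + Q*(Q**2 - 3*Q))
48*(S(b(4, -4), 4) + 97) = 48*(4*(1 + 4**2 - 3*4) + 97) = 48*(4*(1 + 16 - 12) + 97) = 48*(4*5 + 97) = 48*(20 + 97) = 48*117 = 5616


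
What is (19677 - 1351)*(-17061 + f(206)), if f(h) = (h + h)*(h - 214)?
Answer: -373062382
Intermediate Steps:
f(h) = 2*h*(-214 + h) (f(h) = (2*h)*(-214 + h) = 2*h*(-214 + h))
(19677 - 1351)*(-17061 + f(206)) = (19677 - 1351)*(-17061 + 2*206*(-214 + 206)) = 18326*(-17061 + 2*206*(-8)) = 18326*(-17061 - 3296) = 18326*(-20357) = -373062382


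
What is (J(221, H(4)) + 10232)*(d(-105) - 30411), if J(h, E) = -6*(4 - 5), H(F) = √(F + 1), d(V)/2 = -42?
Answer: -312207810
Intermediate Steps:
d(V) = -84 (d(V) = 2*(-42) = -84)
H(F) = √(1 + F)
J(h, E) = 6 (J(h, E) = -6*(-1) = 6)
(J(221, H(4)) + 10232)*(d(-105) - 30411) = (6 + 10232)*(-84 - 30411) = 10238*(-30495) = -312207810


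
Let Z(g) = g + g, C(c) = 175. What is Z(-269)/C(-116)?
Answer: -538/175 ≈ -3.0743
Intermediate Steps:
Z(g) = 2*g
Z(-269)/C(-116) = (2*(-269))/175 = -538*1/175 = -538/175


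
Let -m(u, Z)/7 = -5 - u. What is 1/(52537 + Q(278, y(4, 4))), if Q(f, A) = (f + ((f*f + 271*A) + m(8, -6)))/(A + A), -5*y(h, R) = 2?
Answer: -4/177575 ≈ -2.2526e-5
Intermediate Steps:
m(u, Z) = 35 + 7*u (m(u, Z) = -7*(-5 - u) = 35 + 7*u)
y(h, R) = -⅖ (y(h, R) = -⅕*2 = -⅖)
Q(f, A) = (91 + f + f² + 271*A)/(2*A) (Q(f, A) = (f + ((f*f + 271*A) + (35 + 7*8)))/(A + A) = (f + ((f² + 271*A) + (35 + 56)))/((2*A)) = (f + ((f² + 271*A) + 91))*(1/(2*A)) = (f + (91 + f² + 271*A))*(1/(2*A)) = (91 + f + f² + 271*A)*(1/(2*A)) = (91 + f + f² + 271*A)/(2*A))
1/(52537 + Q(278, y(4, 4))) = 1/(52537 + (91 + 278 + 278² + 271*(-⅖))/(2*(-⅖))) = 1/(52537 + (½)*(-5/2)*(91 + 278 + 77284 - 542/5)) = 1/(52537 + (½)*(-5/2)*(387723/5)) = 1/(52537 - 387723/4) = 1/(-177575/4) = -4/177575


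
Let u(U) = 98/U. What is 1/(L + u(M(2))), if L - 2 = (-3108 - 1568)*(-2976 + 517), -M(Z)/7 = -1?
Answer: 1/11498300 ≈ 8.6969e-8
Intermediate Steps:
M(Z) = 7 (M(Z) = -7*(-1) = 7)
L = 11498286 (L = 2 + (-3108 - 1568)*(-2976 + 517) = 2 - 4676*(-2459) = 2 + 11498284 = 11498286)
1/(L + u(M(2))) = 1/(11498286 + 98/7) = 1/(11498286 + 98*(1/7)) = 1/(11498286 + 14) = 1/11498300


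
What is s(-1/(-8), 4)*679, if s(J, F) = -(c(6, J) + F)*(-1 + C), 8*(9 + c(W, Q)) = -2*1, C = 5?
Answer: 14259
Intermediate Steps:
c(W, Q) = -37/4 (c(W, Q) = -9 + (-2*1)/8 = -9 + (⅛)*(-2) = -9 - ¼ = -37/4)
s(J, F) = 37 - 4*F (s(J, F) = -(-37/4 + F)*(-1 + 5) = -(-37/4 + F)*4 = -(-37 + 4*F) = 37 - 4*F)
s(-1/(-8), 4)*679 = (37 - 4*4)*679 = (37 - 16)*679 = 21*679 = 14259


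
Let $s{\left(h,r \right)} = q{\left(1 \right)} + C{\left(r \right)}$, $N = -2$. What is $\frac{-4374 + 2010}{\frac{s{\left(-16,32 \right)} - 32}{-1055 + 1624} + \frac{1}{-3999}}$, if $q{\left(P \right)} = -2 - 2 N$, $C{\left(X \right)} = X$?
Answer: $- \frac{5379118884}{7429} \approx -7.2407 \cdot 10^{5}$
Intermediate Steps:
$q{\left(P \right)} = 2$ ($q{\left(P \right)} = -2 - -4 = -2 + 4 = 2$)
$s{\left(h,r \right)} = 2 + r$
$\frac{-4374 + 2010}{\frac{s{\left(-16,32 \right)} - 32}{-1055 + 1624} + \frac{1}{-3999}} = \frac{-4374 + 2010}{\frac{\left(2 + 32\right) - 32}{-1055 + 1624} + \frac{1}{-3999}} = - \frac{2364}{\frac{34 - 32}{569} - \frac{1}{3999}} = - \frac{2364}{2 \cdot \frac{1}{569} - \frac{1}{3999}} = - \frac{2364}{\frac{2}{569} - \frac{1}{3999}} = - \frac{2364}{\frac{7429}{2275431}} = \left(-2364\right) \frac{2275431}{7429} = - \frac{5379118884}{7429}$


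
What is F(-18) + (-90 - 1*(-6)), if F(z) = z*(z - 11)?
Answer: 438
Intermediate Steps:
F(z) = z*(-11 + z)
F(-18) + (-90 - 1*(-6)) = -18*(-11 - 18) + (-90 - 1*(-6)) = -18*(-29) + (-90 + 6) = 522 - 84 = 438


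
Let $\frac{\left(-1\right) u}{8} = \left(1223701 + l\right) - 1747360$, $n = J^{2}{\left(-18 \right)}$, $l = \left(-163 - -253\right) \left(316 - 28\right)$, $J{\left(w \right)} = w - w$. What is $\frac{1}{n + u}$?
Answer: $\frac{1}{3981912} \approx 2.5114 \cdot 10^{-7}$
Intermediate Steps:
$J{\left(w \right)} = 0$
$l = 25920$ ($l = \left(-163 + 253\right) 288 = 90 \cdot 288 = 25920$)
$n = 0$ ($n = 0^{2} = 0$)
$u = 3981912$ ($u = - 8 \left(\left(1223701 + 25920\right) - 1747360\right) = - 8 \left(1249621 - 1747360\right) = \left(-8\right) \left(-497739\right) = 3981912$)
$\frac{1}{n + u} = \frac{1}{0 + 3981912} = \frac{1}{3981912}$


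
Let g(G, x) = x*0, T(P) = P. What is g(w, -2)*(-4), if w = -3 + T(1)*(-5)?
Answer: 0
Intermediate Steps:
w = -8 (w = -3 + 1*(-5) = -3 - 5 = -8)
g(G, x) = 0
g(w, -2)*(-4) = 0*(-4) = 0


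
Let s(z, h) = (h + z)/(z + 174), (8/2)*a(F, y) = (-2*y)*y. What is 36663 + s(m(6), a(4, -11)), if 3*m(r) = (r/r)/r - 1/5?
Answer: 82014353/2237 ≈ 36663.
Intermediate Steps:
a(F, y) = -y²/2 (a(F, y) = ((-2*y)*y)/4 = (-2*y²)/4 = -y²/2)
m(r) = -1/15 + 1/(3*r) (m(r) = ((r/r)/r - 1/5)/3 = (1/r - 1*⅕)/3 = (1/r - ⅕)/3 = (-⅕ + 1/r)/3 = -1/15 + 1/(3*r))
s(z, h) = (h + z)/(174 + z)
36663 + s(m(6), a(4, -11)) = 36663 + (-½*(-11)² + (1/15)*(5 - 1*6)/6)/(174 + (1/15)*(5 - 1*6)/6) = 36663 + (-½*121 + (1/15)*(⅙)*(5 - 6))/(174 + (1/15)*(⅙)*(5 - 6)) = 36663 + (-121/2 + (1/15)*(⅙)*(-1))/(174 + (1/15)*(⅙)*(-1)) = 36663 + (-121/2 - 1/90)/(174 - 1/90) = 36663 - 2723/45/(15659/90) = 36663 + (90/15659)*(-2723/45) = 36663 - 778/2237 = 82014353/2237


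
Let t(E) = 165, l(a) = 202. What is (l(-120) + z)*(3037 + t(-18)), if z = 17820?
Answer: 57706444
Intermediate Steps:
(l(-120) + z)*(3037 + t(-18)) = (202 + 17820)*(3037 + 165) = 18022*3202 = 57706444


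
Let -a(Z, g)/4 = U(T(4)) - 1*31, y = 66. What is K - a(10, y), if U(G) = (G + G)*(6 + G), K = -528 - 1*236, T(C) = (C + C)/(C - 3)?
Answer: 8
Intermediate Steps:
T(C) = 2*C/(-3 + C) (T(C) = (2*C)/(-3 + C) = 2*C/(-3 + C))
K = -764 (K = -528 - 236 = -764)
U(G) = 2*G*(6 + G) (U(G) = (2*G)*(6 + G) = 2*G*(6 + G))
a(Z, g) = -772 (a(Z, g) = -4*(2*(2*4/(-3 + 4))*(6 + 2*4/(-3 + 4)) - 1*31) = -4*(2*(2*4/1)*(6 + 2*4/1) - 31) = -4*(2*(2*4*1)*(6 + 2*4*1) - 31) = -4*(2*8*(6 + 8) - 31) = -4*(2*8*14 - 31) = -4*(224 - 31) = -4*193 = -772)
K - a(10, y) = -764 - 1*(-772) = -764 + 772 = 8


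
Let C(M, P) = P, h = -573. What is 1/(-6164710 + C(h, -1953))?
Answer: -1/6166663 ≈ -1.6216e-7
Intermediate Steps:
1/(-6164710 + C(h, -1953)) = 1/(-6164710 - 1953) = 1/(-6166663) = -1/6166663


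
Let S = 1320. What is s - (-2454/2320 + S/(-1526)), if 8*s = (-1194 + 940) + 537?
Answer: 16505753/442540 ≈ 37.298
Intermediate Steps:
s = 283/8 (s = ((-1194 + 940) + 537)/8 = (-254 + 537)/8 = (1/8)*283 = 283/8 ≈ 35.375)
s - (-2454/2320 + S/(-1526)) = 283/8 - (-2454/2320 + 1320/(-1526)) = 283/8 - (-2454*1/2320 + 1320*(-1/1526)) = 283/8 - (-1227/1160 - 660/763) = 283/8 - 1*(-1701801/885080) = 283/8 + 1701801/885080 = 16505753/442540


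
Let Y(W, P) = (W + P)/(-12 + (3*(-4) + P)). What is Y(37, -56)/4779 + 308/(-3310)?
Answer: -11769167/126547920 ≈ -0.093002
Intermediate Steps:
Y(W, P) = (P + W)/(-24 + P) (Y(W, P) = (P + W)/(-12 + (-12 + P)) = (P + W)/(-24 + P))
Y(37, -56)/4779 + 308/(-3310) = ((-56 + 37)/(-24 - 56))/4779 + 308/(-3310) = (-19/(-80))*(1/4779) + 308*(-1/3310) = -1/80*(-19)*(1/4779) - 154/1655 = (19/80)*(1/4779) - 154/1655 = 19/382320 - 154/1655 = -11769167/126547920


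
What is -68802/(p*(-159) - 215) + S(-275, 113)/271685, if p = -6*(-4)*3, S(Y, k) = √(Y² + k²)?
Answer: 68802/11663 + √88394/271685 ≈ 5.9003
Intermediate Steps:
p = 72 (p = 24*3 = 72)
-68802/(p*(-159) - 215) + S(-275, 113)/271685 = -68802/(72*(-159) - 215) + √((-275)² + 113²)/271685 = -68802/(-11448 - 215) + √(75625 + 12769)*(1/271685) = -68802/(-11663) + √88394*(1/271685) = -68802*(-1/11663) + √88394/271685 = 68802/11663 + √88394/271685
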